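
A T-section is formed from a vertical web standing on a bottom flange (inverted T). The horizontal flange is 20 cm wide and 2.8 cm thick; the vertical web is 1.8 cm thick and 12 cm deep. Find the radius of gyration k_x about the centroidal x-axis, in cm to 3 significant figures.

k_x ≈ 3.85 cm

Split into non-overlapping primitives; take the origin at the lower-left of the bounding box.
Flange: 20 × 2.8, A = 56 cm², y = 1.4 cm, Ī = 36.587 cm⁴.
Web: 1.8 × 12, A = 21.6 cm², y = 8.8 cm, Ī = 259.2 cm⁴.
Centroid: ȳ = ΣA·y / ΣA = 3.4598 cm.
Transfer each piece to the centroidal x-axis using Ī + A·d² with d = y − 3.4598:
  flange: d = -2.0598 cm → contributes +274.18 cm⁴
  web: d = 5.3402 cm → contributes +875.18 cm⁴
Total I = 1149.4 cm⁴.
Radius of gyration: k = √(I/A) = √(1149.4 / 77.6) = 3.8486 cm.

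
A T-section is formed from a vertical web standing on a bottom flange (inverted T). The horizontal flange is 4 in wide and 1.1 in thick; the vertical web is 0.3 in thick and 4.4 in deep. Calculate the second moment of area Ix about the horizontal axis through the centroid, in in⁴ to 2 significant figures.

Break the section into simple shapes (no overlaps), measuring from the bottom-left corner of the bounding box.
Flange: 4 × 1.1, A = 4.4 in², y = 0.55 in, Ī = 0.4437 in⁴.
Web: 0.3 × 4.4, A = 1.32 in², y = 3.3 in, Ī = 2.13 in⁴.
Centroid: ȳ = ΣA·y / ΣA = 1.185 in.
Transfer each piece to the horizontal axis through the centroid using Ī + A·d² with d = y − 1.185:
  flange: d = -0.6346 in → contributes +2.216 in⁴
  web: d = 2.115 in → contributes +8.036 in⁴
Total I = 10.25 in⁴.

Ix ≈ 10 in⁴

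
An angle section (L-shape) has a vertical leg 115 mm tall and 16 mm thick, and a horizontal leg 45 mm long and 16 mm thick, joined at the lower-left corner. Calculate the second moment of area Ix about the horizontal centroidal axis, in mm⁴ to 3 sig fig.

Ix ≈ 2.95 × 10⁶ mm⁴

Treat the section as a set of non-overlapping primitives; coordinates are from the bounding-box lower-left.
Vertical leg: 16 × 115, A = 1 840 mm², y = 57.5 mm, Ī = 2 027 833 mm⁴.
Horizontal leg (remainder): 29 × 16, A = 464 mm², y = 8 mm, Ī = 9898.7 mm⁴.
Centroid: ȳ = ΣA·y / ΣA = 47.531 mm.
Transfer each piece to the horizontal centroidal axis using Ī + A·d² with d = y − 47.531:
  vertical leg: d = 9.9688 mm → contributes +2 210 685 mm⁴
  horizontal leg (remainder): d = -39.531 mm → contributes +735 001 mm⁴
Total I = 2 945 686 mm⁴.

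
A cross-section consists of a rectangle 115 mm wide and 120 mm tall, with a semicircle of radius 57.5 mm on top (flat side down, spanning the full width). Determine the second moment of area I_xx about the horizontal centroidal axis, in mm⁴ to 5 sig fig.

I_xx ≈ 4.4641 × 10⁷ mm⁴

Break the section into simple shapes (no overlaps), measuring from the bottom-left corner of the bounding box.
Rectangular body: 115 × 120, A = 13 800 mm², y = 60 mm, Ī = 16 560 000 mm⁴.
Semicircular cap: semicircle r = 57.5, A = 5193.445 mm², y = 144.4038 mm, Ī = 1 199 785 mm⁴.
Centroid: ȳ = ΣA·y / ΣA = 83.07882 mm.
Transfer each piece to the horizontal centroidal axis using Ī + A·d² with d = y − 83.07882:
  rectangular body: d = -23.07882 mm → contributes +23 910 321 mm⁴
  semicircular cap: d = 61.32494 mm → contributes +20 731 024 mm⁴
Total I = 44 641 345 mm⁴.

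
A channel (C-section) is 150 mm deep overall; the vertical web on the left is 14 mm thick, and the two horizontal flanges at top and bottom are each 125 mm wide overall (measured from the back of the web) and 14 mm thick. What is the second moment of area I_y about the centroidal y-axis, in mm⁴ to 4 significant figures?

Decompose the section into non-overlapping parts with the origin at the bottom-left of its bounding rectangle.
Web: 14 × 150, A = 2 100 mm², x = 7 mm, Ī = 34 300 mm⁴.
Top flange (beyond web): 111 × 14, A = 1 554 mm², x = 69.5 mm, Ī = 1 595 570 mm⁴.
Bottom flange (beyond web): 111 × 14, A = 1 554 mm², x = 69.5 mm, Ī = 1 595 570 mm⁴.
Centroid: x̄ = ΣA·x / ΣA = 44.2984 mm.
Transfer each piece to the centroidal y-axis using Ī + A·d² with d = x − 44.2984:
  web: d = -37.2984 mm → contributes +2 955 756 mm⁴
  top flange (beyond web): d = 25.2016 mm → contributes +2 582 548 mm⁴
  bottom flange (beyond web): d = 25.2016 mm → contributes +2 582 548 mm⁴
Total I = 8 120 852 mm⁴.

I_y ≈ 8.121 × 10⁶ mm⁴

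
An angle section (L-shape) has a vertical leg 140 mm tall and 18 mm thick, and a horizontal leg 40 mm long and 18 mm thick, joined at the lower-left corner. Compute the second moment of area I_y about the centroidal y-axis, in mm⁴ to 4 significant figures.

I_y ≈ 2.209 × 10⁵ mm⁴

Break the section into simple shapes (no overlaps), measuring from the bottom-left corner of the bounding box.
Vertical leg: 18 × 140, A = 2 520 mm², x = 9 mm, Ī = 68 040 mm⁴.
Horizontal leg (remainder): 22 × 18, A = 396 mm², x = 29 mm, Ī = 15 972 mm⁴.
Centroid: x̄ = ΣA·x / ΣA = 11.716 mm.
Transfer each piece to the centroidal y-axis using Ī + A·d² with d = x − 11.716:
  vertical leg: d = -2.71605 mm → contributes +86629.8 mm⁴
  horizontal leg (remainder): d = 17.284 mm → contributes +134 271 mm⁴
Total I = 220 901 mm⁴.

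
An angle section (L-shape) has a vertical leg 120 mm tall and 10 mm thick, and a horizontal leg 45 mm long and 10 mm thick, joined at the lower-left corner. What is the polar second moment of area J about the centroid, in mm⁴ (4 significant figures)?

Break the section into simple shapes (no overlaps), measuring from the bottom-left corner of the bounding box.
Vertical leg: 10 × 120, A = 1 200 mm², y = 60 mm, Ī = 1 440 000 mm⁴.
Horizontal leg (remainder): 35 × 10, A = 350 mm², y = 5 mm, Ī = 2916.67 mm⁴.
Centroid: ȳ = ΣA·y / ΣA = 47.5806 mm.
Transfer each piece to the centroidal x-axis using Ī + A·d² with d = y − 47.5806:
  vertical leg: d = 12.4194 mm → contributes +1 625 088 mm⁴
  horizontal leg (remainder): d = -42.5806 mm → contributes +637 506 mm⁴
Total I = 2 262 594 mm⁴.
For the y-axis: x̄ = 10.0806 mm.
Repeating about the centroidal y-axis gives I_y = 182 907 mm⁴.
Polar second moment: J = I_x + I_y = 2 445 501 mm⁴.

J ≈ 2.446 × 10⁶ mm⁴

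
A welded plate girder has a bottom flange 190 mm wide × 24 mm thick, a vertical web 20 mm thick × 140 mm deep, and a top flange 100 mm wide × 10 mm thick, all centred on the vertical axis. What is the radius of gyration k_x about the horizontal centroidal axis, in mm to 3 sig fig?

Break the section into simple shapes (no overlaps), measuring from the bottom-left corner of the bounding box.
Bottom plate: 190 × 24, A = 4 560 mm², y = 12 mm, Ī = 218 880 mm⁴.
Web plate: 20 × 140, A = 2 800 mm², y = 94 mm, Ī = 4 573 333 mm⁴.
Top plate: 100 × 10, A = 1 000 mm², y = 169 mm, Ī = 8333.3 mm⁴.
Centroid: ȳ = ΣA·y / ΣA = 58.244 mm.
Transfer each piece to the horizontal centroidal axis using Ī + A·d² with d = y − 58.244:
  bottom plate: d = -46.244 mm → contributes +9 970 482 mm⁴
  web plate: d = 35.756 mm → contributes +8 153 106 mm⁴
  top plate: d = 110.76 mm → contributes +12 275 221 mm⁴
Total I = 30 398 809 mm⁴.
Radius of gyration: k = √(I/A) = √(30 398 809 / 8 360) = 60.301 mm.

k_x ≈ 60.3 mm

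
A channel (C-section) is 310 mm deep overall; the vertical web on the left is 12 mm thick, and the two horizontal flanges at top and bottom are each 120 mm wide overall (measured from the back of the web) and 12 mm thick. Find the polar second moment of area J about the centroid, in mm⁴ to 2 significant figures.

Break the section into simple shapes (no overlaps), measuring from the bottom-left corner of the bounding box.
Web: 12 × 310, A = 3 720 mm², y = 155 mm, Ī = 29 791 000 mm⁴.
Top flange (beyond web): 108 × 12, A = 1 296 mm², y = 304 mm, Ī = 15 552 mm⁴.
Bottom flange (beyond web): 108 × 12, A = 1 296 mm², y = 6 mm, Ī = 15 552 mm⁴.
By symmetry the centroid is at mid-height, ȳ = 155 mm.
Transfer each piece to the centroidal x-axis using Ī + A·d² with d = y − 155:
  web: d = 0 mm → contributes +29 791 000 mm⁴
  top flange (beyond web): d = 149 mm → contributes +28 788 048 mm⁴
  bottom flange (beyond web): d = -149 mm → contributes +28 788 048 mm⁴
Total I = 87 367 096 mm⁴.
For the y-axis: x̄ = 30.64 mm.
Repeating about the centroidal y-axis gives I_y = 8 063 440 mm⁴.
Polar second moment: J = I_x + I_y = 95 430 536 mm⁴.

J ≈ 9.5 × 10⁷ mm⁴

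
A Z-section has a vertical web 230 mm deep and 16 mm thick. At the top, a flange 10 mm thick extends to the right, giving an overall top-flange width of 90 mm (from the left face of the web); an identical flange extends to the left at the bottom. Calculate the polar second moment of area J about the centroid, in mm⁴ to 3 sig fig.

J ≈ 3.79 × 10⁷ mm⁴

Decompose the section into non-overlapping parts with the origin at the bottom-left of its bounding rectangle.
Web: 16 × 230, A = 3 680 mm², y = 115 mm, Ī = 16 222 667 mm⁴.
Top flange (beyond web): 74 × 10, A = 740 mm², y = 225 mm, Ī = 6166.7 mm⁴.
Bottom flange (beyond web): 74 × 10, A = 740 mm², y = 5 mm, Ī = 6166.7 mm⁴.
Centroid: ȳ = ΣA·y / ΣA = 115 mm.
Transfer each piece to the centroidal x-axis using Ī + A·d² with d = y − 115:
  web: d = 0 mm → contributes +16 222 667 mm⁴
  top flange (beyond web): d = 110 mm → contributes +8 960 167 mm⁴
  bottom flange (beyond web): d = -110 mm → contributes +8 960 167 mm⁴
Total I = 34 143 000 mm⁴.
For the y-axis: x̄ = 82 mm.
Repeating about the centroidal y-axis gives I_y = 3 750 880 mm⁴.
Polar second moment: J = I_x + I_y = 37 893 880 mm⁴.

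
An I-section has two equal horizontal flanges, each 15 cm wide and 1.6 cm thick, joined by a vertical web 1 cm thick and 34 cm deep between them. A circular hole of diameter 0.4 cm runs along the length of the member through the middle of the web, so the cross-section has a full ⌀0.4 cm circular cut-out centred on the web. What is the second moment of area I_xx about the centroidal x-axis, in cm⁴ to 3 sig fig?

I_xx ≈ 1.85 × 10⁴ cm⁴

Decompose the section into non-overlapping parts with the origin at the bottom-left of its bounding rectangle.
Bottom flange: 15 × 1.6, A = 24 cm², y = 0.8 cm, Ī = 5.12 cm⁴.
Web: 1 × 34, A = 34 cm², y = 18.6 cm, Ī = 3275.3 cm⁴.
Top flange: 15 × 1.6, A = 24 cm², y = 36.4 cm, Ī = 5.12 cm⁴.
Hole (subtracted): ⌀0.4, A = 0.12566 cm², y = 18.6 cm, Ī = 0.0012566 cm⁴.
By symmetry the centroid is at mid-height, ȳ = 18.6 cm.
Transfer each piece to the centroidal x-axis using Ī + A·d² with d = y − 18.6:
  bottom flange: d = -17.8 cm → contributes +7609.3 cm⁴
  web: d = 0 cm → contributes +3275.3 cm⁴
  top flange: d = 17.8 cm → contributes +7609.3 cm⁴
  hole: d = 0 cm → contributes −0.0012566 cm⁴
Total I = 18 494 cm⁴.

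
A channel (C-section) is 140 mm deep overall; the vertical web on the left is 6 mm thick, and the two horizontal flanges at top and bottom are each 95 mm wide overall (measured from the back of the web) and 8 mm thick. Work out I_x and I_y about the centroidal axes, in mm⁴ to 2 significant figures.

Split into non-overlapping primitives; take the origin at the lower-left of the bounding box.
Web: 6 × 140, A = 840 mm², y = 70 mm, Ī = 1 372 000 mm⁴.
Top flange (beyond web): 89 × 8, A = 712 mm², y = 136 mm, Ī = 3 797 mm⁴.
Bottom flange (beyond web): 89 × 8, A = 712 mm², y = 4 mm, Ī = 3 797 mm⁴.
By symmetry the centroid is at mid-height, ȳ = 70 mm.
Transfer each piece to the centroidal x-axis using Ī + A·d² with d = y − 70:
  web: d = 0 mm → contributes +1 372 000 mm⁴
  top flange (beyond web): d = 66 mm → contributes +3 105 269 mm⁴
  bottom flange (beyond web): d = -66 mm → contributes +3 105 269 mm⁴
Total I = 7 582 539 mm⁴.
For the y-axis: x̄ = 32.88 mm.
Repeating about the centroidal y-axis gives I_y = 2 134 544 mm⁴.

I_x ≈ 7.6 × 10⁶ mm⁴, I_y ≈ 2.1 × 10⁶ mm⁴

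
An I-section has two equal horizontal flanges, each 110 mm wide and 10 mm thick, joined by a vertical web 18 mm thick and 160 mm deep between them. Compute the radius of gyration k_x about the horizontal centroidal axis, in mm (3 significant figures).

k_x ≈ 65.9 mm

Break the section into simple shapes (no overlaps), measuring from the bottom-left corner of the bounding box.
Bottom flange: 110 × 10, A = 1 100 mm², y = 5 mm, Ī = 9166.7 mm⁴.
Web: 18 × 160, A = 2 880 mm², y = 90 mm, Ī = 6 144 000 mm⁴.
Top flange: 110 × 10, A = 1 100 mm², y = 175 mm, Ī = 9166.7 mm⁴.
By symmetry the centroid is at mid-height, ȳ = 90 mm.
Transfer each piece to the horizontal centroidal axis using Ī + A·d² with d = y − 90:
  bottom flange: d = -85 mm → contributes +7 956 667 mm⁴
  web: d = 0 mm → contributes +6 144 000 mm⁴
  top flange: d = 85 mm → contributes +7 956 667 mm⁴
Total I = 22 057 333 mm⁴.
Radius of gyration: k = √(I/A) = √(22 057 333 / 5 080) = 65.894 mm.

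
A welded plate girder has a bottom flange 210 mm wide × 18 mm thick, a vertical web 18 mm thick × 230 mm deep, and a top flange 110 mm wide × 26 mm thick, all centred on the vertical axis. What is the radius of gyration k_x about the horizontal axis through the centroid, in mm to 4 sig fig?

k_x ≈ 106.6 mm

Split into non-overlapping primitives; take the origin at the lower-left of the bounding box.
Bottom plate: 210 × 18, A = 3 780 mm², y = 9 mm, Ī = 102 060 mm⁴.
Web plate: 18 × 230, A = 4 140 mm², y = 133 mm, Ī = 18 250 500 mm⁴.
Top plate: 110 × 26, A = 2 860 mm², y = 261 mm, Ī = 161 113 mm⁴.
Centroid: ȳ = ΣA·y / ΣA = 123.479 mm.
Transfer each piece to the horizontal axis through the centroid using Ī + A·d² with d = y − 123.479:
  bottom plate: d = -114.479 mm → contributes +49 640 338 mm⁴
  web plate: d = 9.52134 mm → contributes +18 625 815 mm⁴
  top plate: d = 137.521 mm → contributes +54 249 770 mm⁴
Total I = 122 515 923 mm⁴.
Radius of gyration: k = √(I/A) = √(122 515 923 / 10 780) = 106.607 mm.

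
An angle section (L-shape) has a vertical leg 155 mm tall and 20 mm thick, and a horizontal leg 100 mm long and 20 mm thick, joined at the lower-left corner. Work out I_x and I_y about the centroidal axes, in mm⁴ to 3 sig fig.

Break the section into simple shapes (no overlaps), measuring from the bottom-left corner of the bounding box.
Vertical leg: 20 × 155, A = 3 100 mm², y = 77.5 mm, Ī = 6 206 458 mm⁴.
Horizontal leg (remainder): 80 × 20, A = 1 600 mm², y = 10 mm, Ī = 53 333 mm⁴.
Centroid: ȳ = ΣA·y / ΣA = 54.521 mm.
Transfer each piece to the centroidal x-axis using Ī + A·d² with d = y − 54.521:
  vertical leg: d = 22.979 mm → contributes +7 843 326 mm⁴
  horizontal leg (remainder): d = -44.521 mm → contributes +3 224 764 mm⁴
Total I = 11 068 090 mm⁴.
For the y-axis: x̄ = 27.021 mm.
Repeating about the centroidal y-axis gives I_y = 3 594 965 mm⁴.

I_x ≈ 1.11 × 10⁷ mm⁴, I_y ≈ 3.59 × 10⁶ mm⁴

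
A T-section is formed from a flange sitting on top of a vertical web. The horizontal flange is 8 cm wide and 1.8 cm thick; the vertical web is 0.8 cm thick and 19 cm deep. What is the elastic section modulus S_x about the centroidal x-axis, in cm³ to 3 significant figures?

S_x ≈ 86.6 cm³

Decompose the section into non-overlapping parts with the origin at the bottom-left of its bounding rectangle.
Flange: 8 × 1.8, A = 14.4 cm², y = 19.9 cm, Ī = 3.888 cm⁴.
Web: 0.8 × 19, A = 15.2 cm², y = 9.5 cm, Ī = 457.27 cm⁴.
Centroid: ȳ = ΣA·y / ΣA = 14.559 cm.
Transfer each piece to the centroidal x-axis using Ī + A·d² with d = y − 14.559:
  flange: d = 5.3405 cm → contributes +414.6 cm⁴
  web: d = -5.0595 cm → contributes +846.36 cm⁴
Total I = 1 261 cm⁴.
Extreme fibre distance c = 14.559 cm; S = I/c = 86.607 cm³.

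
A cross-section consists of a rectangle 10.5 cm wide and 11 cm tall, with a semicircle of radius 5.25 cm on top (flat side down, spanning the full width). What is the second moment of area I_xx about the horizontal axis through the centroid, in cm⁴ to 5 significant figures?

I_xx ≈ 3128.8 cm⁴

Treat the section as a set of non-overlapping primitives; coordinates are from the bounding-box lower-left.
Rectangular body: 10.5 × 11, A = 115.5 cm², y = 5.5 cm, Ī = 1164.625 cm⁴.
Semicircular cap: semicircle r = 5.25, A = 43.29507 cm², y = 13.22817 cm, Ī = 83.38142 cm⁴.
Centroid: ȳ = ΣA·y / ΣA = 7.607066 cm.
Transfer each piece to the horizontal axis through the centroid using Ī + A·d² with d = y − 7.607066:
  rectangular body: d = -2.107066 cm → contributes +1677.413 cm⁴
  semicircular cap: d = 5.621103 cm → contributes +1451.367 cm⁴
Total I = 3128.781 cm⁴.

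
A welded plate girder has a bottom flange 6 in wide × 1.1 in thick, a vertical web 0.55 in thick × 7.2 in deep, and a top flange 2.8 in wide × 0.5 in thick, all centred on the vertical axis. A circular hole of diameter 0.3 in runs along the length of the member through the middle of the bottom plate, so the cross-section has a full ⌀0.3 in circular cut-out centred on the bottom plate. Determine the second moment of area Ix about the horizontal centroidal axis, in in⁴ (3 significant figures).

Ix ≈ 111 in⁴

Treat the section as a set of non-overlapping primitives; coordinates are from the bounding-box lower-left.
Bottom plate: 6 × 1.1, A = 6.6 in², y = 0.55 in, Ī = 0.6655 in⁴.
Web plate: 0.55 × 7.2, A = 3.96 in², y = 4.7 in, Ī = 17.107 in⁴.
Top plate: 2.8 × 0.5, A = 1.4 in², y = 8.55 in, Ī = 0.029167 in⁴.
Hole (subtracted): ⌀0.3, A = 0.070686 in², y = 0.55 in, Ī = 0.00039761 in⁴.
Centroid: ȳ = ΣA·y / ΣA = 2.8743 in.
Transfer each piece to the horizontal centroidal axis using Ī + A·d² with d = y − 2.8743:
  bottom plate: d = -2.3243 in → contributes +36.32 in⁴
  web plate: d = 1.8257 in → contributes +30.307 in⁴
  top plate: d = 5.6757 in → contributes +45.129 in⁴
  hole: d = -2.3243 in → contributes −0.38226 in⁴
Total I = 111.37 in⁴.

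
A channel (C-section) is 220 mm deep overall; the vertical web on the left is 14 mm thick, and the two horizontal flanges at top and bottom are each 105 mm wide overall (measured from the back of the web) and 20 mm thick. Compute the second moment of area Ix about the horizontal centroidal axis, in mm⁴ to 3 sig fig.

Decompose the section into non-overlapping parts with the origin at the bottom-left of its bounding rectangle.
Web: 14 × 220, A = 3 080 mm², y = 110 mm, Ī = 12 422 667 mm⁴.
Top flange (beyond web): 91 × 20, A = 1 820 mm², y = 210 mm, Ī = 60 667 mm⁴.
Bottom flange (beyond web): 91 × 20, A = 1 820 mm², y = 10 mm, Ī = 60 667 mm⁴.
By symmetry the centroid is at mid-height, ȳ = 110 mm.
Transfer each piece to the horizontal centroidal axis using Ī + A·d² with d = y − 110:
  web: d = 0 mm → contributes +12 422 667 mm⁴
  top flange (beyond web): d = 100 mm → contributes +18 260 667 mm⁴
  bottom flange (beyond web): d = -100 mm → contributes +18 260 667 mm⁴
Total I = 48 944 000 mm⁴.

Ix ≈ 4.89 × 10⁷ mm⁴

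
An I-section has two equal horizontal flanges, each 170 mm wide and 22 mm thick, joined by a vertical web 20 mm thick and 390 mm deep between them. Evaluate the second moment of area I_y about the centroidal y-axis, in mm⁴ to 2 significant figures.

Treat the section as a set of non-overlapping primitives; coordinates are from the bounding-box lower-left.
Bottom flange: 170 × 22, A = 3 740 mm², x = 85 mm, Ī = 9 007 167 mm⁴.
Web: 20 × 390, A = 7 800 mm², x = 85 mm, Ī = 260 000 mm⁴.
Top flange: 170 × 22, A = 3 740 mm², x = 85 mm, Ī = 9 007 167 mm⁴.
By symmetry the centroid is at mid-width, x̄ = 85 mm.
All pieces are centred on the centroidal y-axis, so I = ΣĪ = 18 274 333 mm⁴.

I_y ≈ 1.8 × 10⁷ mm⁴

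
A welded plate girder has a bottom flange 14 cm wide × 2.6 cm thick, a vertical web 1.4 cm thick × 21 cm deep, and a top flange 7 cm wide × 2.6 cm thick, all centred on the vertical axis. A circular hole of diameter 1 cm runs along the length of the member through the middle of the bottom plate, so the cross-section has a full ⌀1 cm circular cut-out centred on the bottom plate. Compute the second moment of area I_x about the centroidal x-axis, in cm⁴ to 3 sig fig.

I_x ≈ 8100 cm⁴

Break the section into simple shapes (no overlaps), measuring from the bottom-left corner of the bounding box.
Bottom plate: 14 × 2.6, A = 36.4 cm², y = 1.3 cm, Ī = 20.505 cm⁴.
Web plate: 1.4 × 21, A = 29.4 cm², y = 13.1 cm, Ī = 1080.5 cm⁴.
Top plate: 7 × 2.6, A = 18.2 cm², y = 24.9 cm, Ī = 10.253 cm⁴.
Hole (subtracted): ⌀1, A = 0.7854 cm², y = 1.3 cm, Ī = 0.049087 cm⁴.
Centroid: ȳ = ΣA·y / ΣA = 10.631 cm.
Transfer each piece to the centroidal x-axis using Ī + A·d² with d = y − 10.631:
  bottom plate: d = -9.3306 cm → contributes +3189.5 cm⁴
  web plate: d = 2.4694 cm → contributes +1259.7 cm⁴
  top plate: d = 14.269 cm → contributes +3716.1 cm⁴
  hole: d = -9.3306 cm → contributes −68.426 cm⁴
Total I = 8096.9 cm⁴.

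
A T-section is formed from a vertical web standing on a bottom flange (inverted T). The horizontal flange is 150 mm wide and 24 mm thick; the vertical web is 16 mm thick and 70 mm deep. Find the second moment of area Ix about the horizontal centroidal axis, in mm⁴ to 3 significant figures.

Decompose the section into non-overlapping parts with the origin at the bottom-left of its bounding rectangle.
Flange: 150 × 24, A = 3 600 mm², y = 12 mm, Ī = 172 800 mm⁴.
Web: 16 × 70, A = 1 120 mm², y = 59 mm, Ī = 457 333 mm⁴.
Centroid: ȳ = ΣA·y / ΣA = 23.153 mm.
Transfer each piece to the horizontal centroidal axis using Ī + A·d² with d = y − 23.153:
  flange: d = -11.153 mm → contributes +620 565 mm⁴
  web: d = 35.847 mm → contributes +1 896 578 mm⁴
Total I = 2 517 144 mm⁴.

Ix ≈ 2.52 × 10⁶ mm⁴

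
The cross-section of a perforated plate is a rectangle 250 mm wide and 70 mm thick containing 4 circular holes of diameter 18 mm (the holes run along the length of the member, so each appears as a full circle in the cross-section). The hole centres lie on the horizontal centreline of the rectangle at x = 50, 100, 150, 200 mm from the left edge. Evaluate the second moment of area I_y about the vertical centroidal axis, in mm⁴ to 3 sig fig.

I_y ≈ 8.79 × 10⁷ mm⁴

Treat the section as a set of non-overlapping primitives; coordinates are from the bounding-box lower-left.
Plate: 250 × 70, A = 17 500 mm², x = 125 mm, Ī = 91 145 833 mm⁴.
Hole 1 (subtracted): ⌀18, A = 254.47 mm², x = 50 mm, Ī = 5 153 mm⁴.
Hole 2 (subtracted): ⌀18, A = 254.47 mm², x = 100 mm, Ī = 5 153 mm⁴.
Hole 3 (subtracted): ⌀18, A = 254.47 mm², x = 150 mm, Ī = 5 153 mm⁴.
Hole 4 (subtracted): ⌀18, A = 254.47 mm², x = 200 mm, Ī = 5 153 mm⁴.
By symmetry the centroid is at mid-width, x̄ = 125 mm.
Transfer each piece to the vertical centroidal axis using Ī + A·d² with d = x − 125:
  plate: d = 0 mm → contributes +91 145 833 mm⁴
  hole 1: d = -75 mm → contributes −1 436 541 mm⁴
  hole 2: d = -25 mm → contributes −164 196 mm⁴
  hole 3: d = 25 mm → contributes −164 196 mm⁴
  hole 4: d = 75 mm → contributes −1 436 541 mm⁴
Total I = 87 944 359 mm⁴.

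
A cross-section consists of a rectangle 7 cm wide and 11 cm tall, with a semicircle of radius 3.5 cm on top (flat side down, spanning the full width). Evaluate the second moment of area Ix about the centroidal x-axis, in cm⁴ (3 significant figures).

Break the section into simple shapes (no overlaps), measuring from the bottom-left corner of the bounding box.
Rectangular body: 7 × 11, A = 77 cm², y = 5.5 cm, Ī = 776.42 cm⁴.
Semicircular cap: semicircle r = 3.5, A = 19.242 cm², y = 12.485 cm, Ī = 16.47 cm⁴.
Centroid: ȳ = ΣA·y / ΣA = 6.8966 cm.
Transfer each piece to the centroidal x-axis using Ī + A·d² with d = y − 6.8966:
  rectangular body: d = -1.3966 cm → contributes +926.61 cm⁴
  semicircular cap: d = 5.5888 cm → contributes +617.5 cm⁴
Total I = 1544.1 cm⁴.

Ix ≈ 1540 cm⁴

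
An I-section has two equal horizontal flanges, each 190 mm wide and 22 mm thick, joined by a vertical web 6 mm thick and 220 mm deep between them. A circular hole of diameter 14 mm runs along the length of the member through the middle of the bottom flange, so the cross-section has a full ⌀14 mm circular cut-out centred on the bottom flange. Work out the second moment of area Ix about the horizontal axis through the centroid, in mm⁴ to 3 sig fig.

Break the section into simple shapes (no overlaps), measuring from the bottom-left corner of the bounding box.
Bottom flange: 190 × 22, A = 4 180 mm², y = 11 mm, Ī = 168 593 mm⁴.
Web: 6 × 220, A = 1 320 mm², y = 132 mm, Ī = 5 324 000 mm⁴.
Top flange: 190 × 22, A = 4 180 mm², y = 253 mm, Ī = 168 593 mm⁴.
Hole (subtracted): ⌀14, A = 153.94 mm², y = 11 mm, Ī = 1885.7 mm⁴.
Centroid: ȳ = ΣA·y / ΣA = 133.96 mm.
Transfer each piece to the horizontal axis through the centroid using Ī + A·d² with d = y − 133.96:
  bottom flange: d = -122.96 mm → contributes +63 361 878 mm⁴
  web: d = -1.9553 mm → contributes +5 329 047 mm⁴
  top flange: d = 119.04 mm → contributes +59 406 031 mm⁴
  hole: d = -122.96 mm → contributes −2 329 123 mm⁴
Total I = 125 767 833 mm⁴.

Ix ≈ 1.26 × 10⁸ mm⁴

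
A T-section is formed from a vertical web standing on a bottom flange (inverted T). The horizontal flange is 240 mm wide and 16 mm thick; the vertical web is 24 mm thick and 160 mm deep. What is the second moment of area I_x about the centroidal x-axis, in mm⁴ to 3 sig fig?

I_x ≈ 2.31 × 10⁷ mm⁴

Treat the section as a set of non-overlapping primitives; coordinates are from the bounding-box lower-left.
Flange: 240 × 16, A = 3 840 mm², y = 8 mm, Ī = 81 920 mm⁴.
Web: 24 × 160, A = 3 840 mm², y = 96 mm, Ī = 8 192 000 mm⁴.
Centroid: ȳ = ΣA·y / ΣA = 52 mm.
Transfer each piece to the centroidal x-axis using Ī + A·d² with d = y − 52:
  flange: d = -44 mm → contributes +7 516 160 mm⁴
  web: d = 44 mm → contributes +15 626 240 mm⁴
Total I = 23 142 400 mm⁴.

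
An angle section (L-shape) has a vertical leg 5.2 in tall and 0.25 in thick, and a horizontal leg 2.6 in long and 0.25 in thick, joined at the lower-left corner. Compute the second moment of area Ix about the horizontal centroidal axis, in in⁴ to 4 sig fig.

Decompose the section into non-overlapping parts with the origin at the bottom-left of its bounding rectangle.
Vertical leg: 0.25 × 5.2, A = 1.3 in², y = 2.6 in, Ī = 2.92933 in⁴.
Horizontal leg (remainder): 2.35 × 0.25, A = 0.5875 in², y = 0.125 in, Ī = 0.0030599 in⁴.
Centroid: ȳ = ΣA·y / ΣA = 1.82964 in.
Transfer each piece to the horizontal centroidal axis using Ī + A·d² with d = y − 1.82964:
  vertical leg: d = 0.770364 in → contributes +3.70083 in⁴
  horizontal leg (remainder): d = -1.70464 in → contributes +1.71021 in⁴
Total I = 5.41104 in⁴.

Ix ≈ 5.411 in⁴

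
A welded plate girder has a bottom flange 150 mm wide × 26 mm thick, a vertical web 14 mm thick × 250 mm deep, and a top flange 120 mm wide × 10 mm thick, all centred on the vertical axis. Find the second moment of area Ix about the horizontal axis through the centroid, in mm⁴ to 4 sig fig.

Ix ≈ 9.602 × 10⁷ mm⁴

Split into non-overlapping primitives; take the origin at the lower-left of the bounding box.
Bottom plate: 150 × 26, A = 3 900 mm², y = 13 mm, Ī = 219 700 mm⁴.
Web plate: 14 × 250, A = 3 500 mm², y = 151 mm, Ī = 18 229 167 mm⁴.
Top plate: 120 × 10, A = 1 200 mm², y = 281 mm, Ī = 10 000 mm⁴.
Centroid: ȳ = ΣA·y / ΣA = 106.558 mm.
Transfer each piece to the horizontal axis through the centroid using Ī + A·d² with d = y − 106.558:
  bottom plate: d = -93.5581 mm → contributes +34 356 889 mm⁴
  web plate: d = 44.4419 mm → contributes +25 141 943 mm⁴
  top plate: d = 174.442 mm → contributes +36 525 955 mm⁴
Total I = 96 024 788 mm⁴.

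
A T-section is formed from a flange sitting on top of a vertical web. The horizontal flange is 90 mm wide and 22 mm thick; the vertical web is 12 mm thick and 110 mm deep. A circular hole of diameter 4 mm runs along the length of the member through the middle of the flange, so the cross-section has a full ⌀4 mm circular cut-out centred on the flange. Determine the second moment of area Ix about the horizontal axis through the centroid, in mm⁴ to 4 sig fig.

Decompose the section into non-overlapping parts with the origin at the bottom-left of its bounding rectangle.
Flange: 90 × 22, A = 1 980 mm², y = 121 mm, Ī = 79 860 mm⁴.
Web: 12 × 110, A = 1 320 mm², y = 55 mm, Ī = 1 331 000 mm⁴.
Hole (subtracted): ⌀4, A = 12.5664 mm², y = 121 mm, Ī = 12.5664 mm⁴.
Centroid: ȳ = ΣA·y / ΣA = 94.4991 mm.
Transfer each piece to the horizontal axis through the centroid using Ī + A·d² with d = y − 94.4991:
  flange: d = 26.5009 mm → contributes +1 470 411 mm⁴
  web: d = -39.4991 mm → contributes +3 390 435 mm⁴
  hole: d = 26.5009 mm → contributes −8837.91 mm⁴
Total I = 4 852 008 mm⁴.

Ix ≈ 4.852 × 10⁶ mm⁴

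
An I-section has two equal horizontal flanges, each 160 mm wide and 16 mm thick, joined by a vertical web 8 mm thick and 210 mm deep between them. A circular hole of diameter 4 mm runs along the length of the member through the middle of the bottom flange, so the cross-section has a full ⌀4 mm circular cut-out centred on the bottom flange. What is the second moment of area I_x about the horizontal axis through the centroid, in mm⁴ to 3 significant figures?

I_x ≈ 7.15 × 10⁷ mm⁴

Break the section into simple shapes (no overlaps), measuring from the bottom-left corner of the bounding box.
Bottom flange: 160 × 16, A = 2 560 mm², y = 8 mm, Ī = 54 613 mm⁴.
Web: 8 × 210, A = 1 680 mm², y = 121 mm, Ī = 6 174 000 mm⁴.
Top flange: 160 × 16, A = 2 560 mm², y = 234 mm, Ī = 54 613 mm⁴.
Hole (subtracted): ⌀4, A = 12.566 mm², y = 8 mm, Ī = 12.566 mm⁴.
Centroid: ȳ = ΣA·y / ΣA = 121.21 mm.
Transfer each piece to the horizontal axis through the centroid using Ī + A·d² with d = y − 121.21:
  bottom flange: d = -113.21 mm → contributes +32 864 406 mm⁴
  web: d = -0.20921 mm → contributes +6 174 074 mm⁴
  top flange: d = 112.79 mm → contributes +32 622 325 mm⁴
  hole: d = -113.21 mm → contributes −161 067 mm⁴
Total I = 71 499 737 mm⁴.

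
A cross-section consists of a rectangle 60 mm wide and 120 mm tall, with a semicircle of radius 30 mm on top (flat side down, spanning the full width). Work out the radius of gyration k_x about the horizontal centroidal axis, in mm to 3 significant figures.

Decompose the section into non-overlapping parts with the origin at the bottom-left of its bounding rectangle.
Rectangular body: 60 × 120, A = 7 200 mm², y = 60 mm, Ī = 8 640 000 mm⁴.
Semicircular cap: semicircle r = 30, A = 1413.7 mm², y = 132.73 mm, Ī = 88 903 mm⁴.
Centroid: ȳ = ΣA·y / ΣA = 71.937 mm.
Transfer each piece to the horizontal centroidal axis using Ī + A·d² with d = y − 71.937:
  rectangular body: d = -11.937 mm → contributes +9 665 963 mm⁴
  semicircular cap: d = 60.795 mm → contributes +5 314 092 mm⁴
Total I = 14 980 055 mm⁴.
Radius of gyration: k = √(I/A) = √(14 980 055 / 8613.7) = 41.702 mm.

k_x ≈ 41.7 mm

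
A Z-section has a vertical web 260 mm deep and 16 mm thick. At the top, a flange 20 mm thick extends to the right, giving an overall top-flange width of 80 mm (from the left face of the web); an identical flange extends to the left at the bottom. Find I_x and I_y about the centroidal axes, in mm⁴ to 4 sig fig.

Break the section into simple shapes (no overlaps), measuring from the bottom-left corner of the bounding box.
Web: 16 × 260, A = 4 160 mm², y = 130 mm, Ī = 23 434 667 mm⁴.
Top flange (beyond web): 64 × 20, A = 1 280 mm², y = 250 mm, Ī = 42666.7 mm⁴.
Bottom flange (beyond web): 64 × 20, A = 1 280 mm², y = 10 mm, Ī = 42666.7 mm⁴.
Centroid: ȳ = ΣA·y / ΣA = 130 mm.
Transfer each piece to the centroidal x-axis using Ī + A·d² with d = y − 130:
  web: d = 0 mm → contributes +23 434 667 mm⁴
  top flange (beyond web): d = 120 mm → contributes +18 474 667 mm⁴
  bottom flange (beyond web): d = -120 mm → contributes +18 474 667 mm⁴
Total I = 60 384 000 mm⁴.
For the y-axis: x̄ = 72 mm.
Repeating about the centroidal y-axis gives I_y = 5 058 560 mm⁴.

I_x ≈ 6.038 × 10⁷ mm⁴, I_y ≈ 5.059 × 10⁶ mm⁴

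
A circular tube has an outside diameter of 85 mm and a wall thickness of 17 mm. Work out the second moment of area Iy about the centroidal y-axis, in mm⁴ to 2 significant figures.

Iy ≈ 2.2 × 10⁶ mm⁴

Decompose the section into non-overlapping parts with the origin at the bottom-left of its bounding rectangle.
Outer circle: ⌀85, A = 5 675 mm², x = 42.5 mm, Ī = 2 562 392 mm⁴.
Bore (subtracted): ⌀51, A = 2 043 mm², x = 42.5 mm, Ī = 332 086 mm⁴.
By symmetry the centroid is at mid-width, x̄ = 42.5 mm.
All pieces are centred on the centroidal y-axis, so I = ΣĪ (holes subtracted) = 2 230 306 mm⁴.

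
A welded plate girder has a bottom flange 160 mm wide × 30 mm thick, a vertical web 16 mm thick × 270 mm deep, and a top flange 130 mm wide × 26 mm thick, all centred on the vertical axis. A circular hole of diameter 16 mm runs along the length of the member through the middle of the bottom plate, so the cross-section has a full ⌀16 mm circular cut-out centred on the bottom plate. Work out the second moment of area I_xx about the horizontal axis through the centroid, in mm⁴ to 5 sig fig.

Break the section into simple shapes (no overlaps), measuring from the bottom-left corner of the bounding box.
Bottom plate: 160 × 30, A = 4 800 mm², y = 15 mm, Ī = 360 000 mm⁴.
Web plate: 16 × 270, A = 4 320 mm², y = 165 mm, Ī = 26 244 000 mm⁴.
Top plate: 130 × 26, A = 3 380 mm², y = 313 mm, Ī = 190406.7 mm⁴.
Hole (subtracted): ⌀16, A = 201.0619 mm², y = 15 mm, Ī = 3216.991 mm⁴.
Centroid: ȳ = ΣA·y / ΣA = 149.584 mm.
Transfer each piece to the horizontal axis through the centroid using Ī + A·d² with d = y − 149.584:
  bottom plate: d = -134.584 mm → contributes +87 301 665 mm⁴
  web plate: d = 15.41602 mm → contributes +27 270 664 mm⁴
  top plate: d = 163.416 mm → contributes +90 452 619 mm⁴
  hole: d = -134.584 mm → contributes −3 645 021 mm⁴
Total I = 201 379 927 mm⁴.

I_xx ≈ 2.0138 × 10⁸ mm⁴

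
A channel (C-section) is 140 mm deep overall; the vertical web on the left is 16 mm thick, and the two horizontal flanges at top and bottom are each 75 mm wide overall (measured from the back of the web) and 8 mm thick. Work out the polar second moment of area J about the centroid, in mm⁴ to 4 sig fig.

Decompose the section into non-overlapping parts with the origin at the bottom-left of its bounding rectangle.
Web: 16 × 140, A = 2 240 mm², y = 70 mm, Ī = 3 658 667 mm⁴.
Top flange (beyond web): 59 × 8, A = 472 mm², y = 136 mm, Ī = 2517.33 mm⁴.
Bottom flange (beyond web): 59 × 8, A = 472 mm², y = 4 mm, Ī = 2517.33 mm⁴.
By symmetry the centroid is at mid-height, ȳ = 70 mm.
Transfer each piece to the centroidal x-axis using Ī + A·d² with d = y − 70:
  web: d = 0 mm → contributes +3 658 667 mm⁴
  top flange (beyond web): d = 66 mm → contributes +2 058 549 mm⁴
  bottom flange (beyond web): d = -66 mm → contributes +2 058 549 mm⁴
Total I = 7 775 765 mm⁴.
For the y-axis: x̄ = 19.1181 mm.
Repeating about the centroidal y-axis gives I_y = 1 255 545 mm⁴.
Polar second moment: J = I_x + I_y = 9 031 310 mm⁴.

J ≈ 9.031 × 10⁶ mm⁴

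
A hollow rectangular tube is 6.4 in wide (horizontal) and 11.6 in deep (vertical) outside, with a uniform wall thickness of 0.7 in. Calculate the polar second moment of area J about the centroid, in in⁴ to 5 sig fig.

Break the section into simple shapes (no overlaps), measuring from the bottom-left corner of the bounding box.
Outer rectangle: 6.4 × 11.6, A = 74.24 in², y = 5.8 in, Ī = 832.4779 in⁴.
Inner void (subtracted): 5 × 10.2, A = 51 in², y = 5.8 in, Ī = 442.17 in⁴.
By symmetry the centroid is at mid-height, ȳ = 5.8 in.
All pieces are centred on the centroidal x-axis, so I = ΣĪ (holes subtracted) = 390.3079 in⁴.
Repeating about the centroidal y-axis gives I_y = 147.1559 in⁴.
Polar second moment: J = I_x + I_y = 537.4637 in⁴.

J ≈ 537.46 in⁴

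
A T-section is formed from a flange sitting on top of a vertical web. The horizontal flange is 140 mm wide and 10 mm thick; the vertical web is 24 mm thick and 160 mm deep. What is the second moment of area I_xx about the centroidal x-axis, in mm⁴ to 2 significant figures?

Treat the section as a set of non-overlapping primitives; coordinates are from the bounding-box lower-left.
Flange: 140 × 10, A = 1 400 mm², y = 165 mm, Ī = 11 667 mm⁴.
Web: 24 × 160, A = 3 840 mm², y = 80 mm, Ī = 8 192 000 mm⁴.
Centroid: ȳ = ΣA·y / ΣA = 102.7 mm.
Transfer each piece to the centroidal x-axis using Ī + A·d² with d = y − 102.7:
  flange: d = 62.29 mm → contributes +5 443 742 mm⁴
  web: d = -22.71 mm → contributes +10 172 444 mm⁴
Total I = 15 616 186 mm⁴.

I_xx ≈ 1.6 × 10⁷ mm⁴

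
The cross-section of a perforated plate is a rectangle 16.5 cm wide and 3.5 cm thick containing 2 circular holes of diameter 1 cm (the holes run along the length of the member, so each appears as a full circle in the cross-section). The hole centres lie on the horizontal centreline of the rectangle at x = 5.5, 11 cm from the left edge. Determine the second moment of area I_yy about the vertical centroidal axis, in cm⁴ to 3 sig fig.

I_yy ≈ 1300 cm⁴

Treat the section as a set of non-overlapping primitives; coordinates are from the bounding-box lower-left.
Plate: 16.5 × 3.5, A = 57.75 cm², x = 8.25 cm, Ī = 1310.2 cm⁴.
Hole 1 (subtracted): ⌀1, A = 0.7854 cm², x = 5.5 cm, Ī = 0.049087 cm⁴.
Hole 2 (subtracted): ⌀1, A = 0.7854 cm², x = 11 cm, Ī = 0.049087 cm⁴.
By symmetry the centroid is at mid-width, x̄ = 8.25 cm.
Transfer each piece to the vertical centroidal axis using Ī + A·d² with d = x − 8.25:
  plate: d = 0 cm → contributes +1310.2 cm⁴
  hole 1: d = -2.75 cm → contributes −5.9887 cm⁴
  hole 2: d = 2.75 cm → contributes −5.9887 cm⁴
Total I = 1298.2 cm⁴.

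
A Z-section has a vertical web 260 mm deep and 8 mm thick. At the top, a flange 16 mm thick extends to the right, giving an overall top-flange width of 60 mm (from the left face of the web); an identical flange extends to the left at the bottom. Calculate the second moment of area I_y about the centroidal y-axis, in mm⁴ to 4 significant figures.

I_y ≈ 1.884 × 10⁶ mm⁴

Decompose the section into non-overlapping parts with the origin at the bottom-left of its bounding rectangle.
Web: 8 × 260, A = 2 080 mm², x = 56 mm, Ī = 11093.3 mm⁴.
Top flange (beyond web): 52 × 16, A = 832 mm², x = 86 mm, Ī = 187 477 mm⁴.
Bottom flange (beyond web): 52 × 16, A = 832 mm², x = 26 mm, Ī = 187 477 mm⁴.
Centroid: x̄ = ΣA·x / ΣA = 56 mm.
Transfer each piece to the centroidal y-axis using Ī + A·d² with d = x − 56:
  web: d = 0 mm → contributes +11093.3 mm⁴
  top flange (beyond web): d = 30 mm → contributes +936 277 mm⁴
  bottom flange (beyond web): d = -30 mm → contributes +936 277 mm⁴
Total I = 1 883 648 mm⁴.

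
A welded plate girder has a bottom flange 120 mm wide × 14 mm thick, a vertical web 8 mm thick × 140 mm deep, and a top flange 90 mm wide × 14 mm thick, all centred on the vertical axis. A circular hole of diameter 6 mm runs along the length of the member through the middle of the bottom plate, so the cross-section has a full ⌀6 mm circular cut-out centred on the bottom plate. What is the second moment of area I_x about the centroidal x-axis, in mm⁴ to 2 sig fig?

Break the section into simple shapes (no overlaps), measuring from the bottom-left corner of the bounding box.
Bottom plate: 120 × 14, A = 1 680 mm², y = 7 mm, Ī = 27 440 mm⁴.
Web plate: 8 × 140, A = 1 120 mm², y = 84 mm, Ī = 1 829 333 mm⁴.
Top plate: 90 × 14, A = 1 260 mm², y = 161 mm, Ī = 20 580 mm⁴.
Hole (subtracted): ⌀6, A = 28.27 mm², y = 7 mm, Ī = 63.62 mm⁴.
Centroid: ȳ = ΣA·y / ΣA = 76.52 mm.
Transfer each piece to the centroidal x-axis using Ī + A·d² with d = y − 76.52:
  bottom plate: d = -69.52 mm → contributes +8 146 608 mm⁴
  web plate: d = 7.481 mm → contributes +1 892 021 mm⁴
  top plate: d = 84.48 mm → contributes +9 013 331 mm⁴
  hole: d = -69.52 mm → contributes −136 709 mm⁴
Total I = 18 915 251 mm⁴.

I_x ≈ 1.9 × 10⁷ mm⁴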